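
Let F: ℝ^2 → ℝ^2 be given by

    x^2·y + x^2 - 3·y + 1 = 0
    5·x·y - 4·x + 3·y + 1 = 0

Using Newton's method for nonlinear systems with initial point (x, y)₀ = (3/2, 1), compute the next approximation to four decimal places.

(1.0235, 0.5216)

At (3/2, 1): F = (2.5000, 5.5000).
Jacobian J = [[2·x·y + 2·x, x^2 - 3], [5·y - 4, 5·x + 3]].
At the point, J = [[6.0000, -0.7500], [1.0000, 10.5000]] (det J = 63.7500).
Solving J·Δ = −F gives Δ = (-0.4765, -0.4784).
Then the next iterate is (x, y)₁ = (1.0235, 0.5216).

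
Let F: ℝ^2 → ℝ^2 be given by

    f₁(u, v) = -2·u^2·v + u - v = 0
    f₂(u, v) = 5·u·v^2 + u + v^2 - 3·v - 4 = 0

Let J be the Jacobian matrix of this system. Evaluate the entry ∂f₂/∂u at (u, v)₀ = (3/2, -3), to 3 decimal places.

46.000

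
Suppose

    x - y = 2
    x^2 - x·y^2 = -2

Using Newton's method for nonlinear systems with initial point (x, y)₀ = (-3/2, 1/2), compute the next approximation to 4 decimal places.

(-2.2857, -4.2857)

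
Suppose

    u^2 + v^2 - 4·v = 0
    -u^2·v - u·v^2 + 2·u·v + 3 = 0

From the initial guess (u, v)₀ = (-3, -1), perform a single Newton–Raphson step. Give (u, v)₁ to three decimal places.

At (-3, -1): F = (14.000, 21.000).
Jacobian J = [[2·u, 2·v - 4], [-2·u·v - v^2 + 2·v, -u^2 - 2·u·v + 2·u]].
At the point, J = [[-6.000, -6.000], [-9.000, -21.000]] (det J = 72.000).
Solving J·Δ = −F gives Δ = (2.333, 0.000).
Then the next iterate is (u, v)₁ = (-0.667, -1.000).

(-0.667, -1.000)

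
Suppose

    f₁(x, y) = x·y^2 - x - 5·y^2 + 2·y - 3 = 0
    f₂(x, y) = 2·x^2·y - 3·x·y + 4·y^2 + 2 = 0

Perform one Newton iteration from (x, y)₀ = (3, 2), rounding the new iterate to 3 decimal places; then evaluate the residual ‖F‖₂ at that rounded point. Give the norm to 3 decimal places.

At (3, 2): F = (-10.000, 36.000).
Jacobian J = [[y^2 - 1, 2·x·y - 10·y + 2], [4·x·y - 3·y, 2·x^2 - 3·x + 8·y]].
At the point, J = [[3.000, -6.000], [18.000, 25.000]] (det J = 183.000).
Solving J·Δ = −F gives Δ = (0.186, -1.574).
Then the next iterate is (x, y)₁ = (3.186, 0.426).
Re-evaluating at (3.186, 0.426): F = (-5.66320, 7.30250), so ‖F‖₂ = 9.241.

9.241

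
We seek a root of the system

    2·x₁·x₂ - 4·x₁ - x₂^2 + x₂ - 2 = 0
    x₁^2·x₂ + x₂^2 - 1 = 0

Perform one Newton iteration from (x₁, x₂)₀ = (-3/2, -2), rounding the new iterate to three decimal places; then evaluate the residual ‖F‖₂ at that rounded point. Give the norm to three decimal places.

20.000

At (-3/2, -2): F = (4.000, -1.500).
Jacobian J = [[2·x₂ - 4, 2·x₁ - 2·x₂ + 1], [2·x₁·x₂, x₁^2 + 2·x₂]].
At the point, J = [[-8.000, 2.000], [6.000, -1.750]] (det J = 2.000).
Solving J·Δ = −F gives Δ = (2.000, 6.000).
Then the next iterate is (x₁, x₂)₁ = (0.500, 4.000).
Re-evaluating at (0.500, 4.000): F = (-12.000, 16.000), so ‖F‖₂ = 20.000.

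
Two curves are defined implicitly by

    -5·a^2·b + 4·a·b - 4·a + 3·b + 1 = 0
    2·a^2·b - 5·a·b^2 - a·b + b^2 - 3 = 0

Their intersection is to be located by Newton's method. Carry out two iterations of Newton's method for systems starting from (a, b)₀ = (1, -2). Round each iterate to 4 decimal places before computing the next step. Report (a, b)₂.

At (1, -2): F = (-7.0000, -21.0000).
Jacobian J = [[-10·a·b + 4·b - 4, -5·a^2 + 4·a + 3], [4·a·b - 5·b^2 - b, 2·a^2 - 10·a·b - a + 2·b]].
At the point, J = [[8.0000, 2.0000], [-26.0000, 17.0000]] (det J = 188.0000).
Solving J·Δ = −F gives Δ = (0.4096, 1.8617).
Then the next iterate is (a, b)₁ = (1.4096, -0.1383).
Round to (1.4096, -0.1383) and repeat: F = (-4.459099, -3.470328), J = [[-2.603723, -1.296461], [-0.737125, 4.237221]].
Δ = (-1.9514, 0.4795), so (a, b)₂ = (-0.5418, 0.3412).

(-0.5418, 0.3412)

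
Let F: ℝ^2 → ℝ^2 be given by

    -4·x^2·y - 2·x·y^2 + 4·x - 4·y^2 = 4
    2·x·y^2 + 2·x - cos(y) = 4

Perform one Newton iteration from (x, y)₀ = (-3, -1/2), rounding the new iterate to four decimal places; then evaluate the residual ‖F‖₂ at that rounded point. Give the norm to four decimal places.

At (-3, -1/2): F = (2.5000, -12.377583).
Jacobian J = [[-8·x·y - 2·y^2 + 4, -4·x^2 - 4·x·y - 8·y], [2·y^2 + 2, 4·x·y + sin(y)]].
At the point, J = [[-8.5000, -38.0000], [2.5000, 5.520574]] (det J = 48.075117).
Solving J·Δ = −F gives Δ = (9.4965, -2.0584).
Then the next iterate is (x, y)₁ = (6.4965, -2.5584).
Re-evaluating at (6.4965, -2.5584): F = (342.663935, 94.872228), so ‖F‖₂ = 355.5549.

355.5549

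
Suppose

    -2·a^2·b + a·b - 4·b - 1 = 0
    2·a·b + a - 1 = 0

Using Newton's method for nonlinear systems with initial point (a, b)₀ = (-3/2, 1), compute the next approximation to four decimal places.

At (-3/2, 1): F = (-11.0000, -5.5000).
Jacobian J = [[-4·a·b + b, -2·a^2 + a - 4], [2·b + 1, 2·a]].
At the point, J = [[7.0000, -10.0000], [3.0000, -3.0000]] (det J = 9.0000).
Solving J·Δ = −F gives Δ = (2.4444, 0.6111).
Then the next iterate is (a, b)₁ = (0.9444, 1.6111).

(0.9444, 1.6111)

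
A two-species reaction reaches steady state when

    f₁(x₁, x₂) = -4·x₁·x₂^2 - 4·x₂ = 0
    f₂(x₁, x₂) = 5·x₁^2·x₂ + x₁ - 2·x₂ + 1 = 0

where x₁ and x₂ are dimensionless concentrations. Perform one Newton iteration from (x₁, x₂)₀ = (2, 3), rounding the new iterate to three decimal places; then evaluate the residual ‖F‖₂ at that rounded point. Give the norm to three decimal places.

30.421

At (2, 3): F = (-84.000, 57.000).
Jacobian J = [[-4·x₂^2, -8·x₁·x₂ - 4], [10·x₁·x₂ + 1, 5·x₁^2 - 2]].
At the point, J = [[-36.000, -52.000], [61.000, 18.000]] (det J = 2524.000).
Solving J·Δ = −F gives Δ = (-0.575, -1.217).
Then the next iterate is (x₁, x₂)₁ = (1.425, 1.783).
Re-evaluating at (1.425, 1.783): F = (-25.25281, 16.96202), so ‖F‖₂ = 30.421.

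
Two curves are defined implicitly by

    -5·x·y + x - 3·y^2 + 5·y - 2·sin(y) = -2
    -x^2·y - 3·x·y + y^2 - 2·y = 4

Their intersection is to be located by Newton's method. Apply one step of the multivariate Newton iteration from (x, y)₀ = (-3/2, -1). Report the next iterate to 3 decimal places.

(6.111, -2.857)

At (-3/2, -1): F = (-13.31706, -3.250).
Jacobian J = [[-5·y + 1, -5·x - 6·y - 2·cos(y) + 5], [-2·x·y - 3·y, -x^2 - 3·x + 2·y - 2]].
At the point, J = [[6.000, 17.41940], [0.000, -1.750]] (det J = -10.500).
Solving J·Δ = −F gives Δ = (7.611, -1.857).
Then the next iterate is (x, y)₁ = (6.111, -2.857).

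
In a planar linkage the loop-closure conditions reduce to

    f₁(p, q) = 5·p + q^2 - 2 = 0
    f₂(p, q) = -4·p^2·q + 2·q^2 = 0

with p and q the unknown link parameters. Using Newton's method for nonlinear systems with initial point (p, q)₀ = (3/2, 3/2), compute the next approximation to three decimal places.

At (3/2, 3/2): F = (7.750, -9.000).
Jacobian J = [[5, 2·q], [-8·p·q, -4·p^2 + 4·q]].
At the point, J = [[5.000, 3.000], [-18.000, -3.000]] (det J = 39.000).
Solving J·Δ = −F gives Δ = (-0.096, -2.423).
Then the next iterate is (p, q)₁ = (1.404, -0.923).

(1.404, -0.923)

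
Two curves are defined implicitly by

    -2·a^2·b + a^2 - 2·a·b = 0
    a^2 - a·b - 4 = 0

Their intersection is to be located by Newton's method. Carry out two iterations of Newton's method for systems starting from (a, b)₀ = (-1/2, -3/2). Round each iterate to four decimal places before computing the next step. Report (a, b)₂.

At (-1/2, -3/2): F = (-0.5000, -4.5000).
Jacobian J = [[-4·a·b + 2·a - 2·b, -2·a^2 - 2·a], [2·a - b, -a]].
At the point, J = [[-1.0000, 0.5000], [0.5000, 0.5000]] (det J = -0.7500).
Solving J·Δ = −F gives Δ = (2.6667, 6.3333).
Then the next iterate is (a, b)₁ = (2.1667, 4.8333).
Round to (2.1667, 4.8333) and repeat: F = (-61.630746, -9.777722), J = [[-47.222444, -13.722578], [-0.4999, -2.1667]].
Δ = (0.0067, -4.5143), so (a, b)₂ = (2.1734, 0.3190).

(2.1734, 0.3190)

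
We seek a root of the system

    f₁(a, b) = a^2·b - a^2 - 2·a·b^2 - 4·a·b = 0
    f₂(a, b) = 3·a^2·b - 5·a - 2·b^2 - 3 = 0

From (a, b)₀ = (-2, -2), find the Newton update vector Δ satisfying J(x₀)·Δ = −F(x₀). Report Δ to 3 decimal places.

At (-2, -2): F = (-12.000, -25.000).
Jacobian J = [[2·a·b - 2·a - 2·b^2 - 4·b, a^2 - 4·a·b - 4·a], [6·a·b - 5, 3·a^2 - 4·b]].
At the point, J = [[12.000, -4.000], [19.000, 20.000]] (det J = 316.000).
Solving J·Δ = −F gives Δ = (1.076, 0.228).

(1.076, 0.228)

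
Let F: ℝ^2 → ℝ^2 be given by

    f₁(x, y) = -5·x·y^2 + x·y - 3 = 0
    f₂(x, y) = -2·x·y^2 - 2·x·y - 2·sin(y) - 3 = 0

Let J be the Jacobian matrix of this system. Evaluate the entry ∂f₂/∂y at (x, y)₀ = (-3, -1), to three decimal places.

∂f₂/∂y = -4·x·y - 2·x - 2·cos(y).
At (-3, -1) this is -7.081.

-7.081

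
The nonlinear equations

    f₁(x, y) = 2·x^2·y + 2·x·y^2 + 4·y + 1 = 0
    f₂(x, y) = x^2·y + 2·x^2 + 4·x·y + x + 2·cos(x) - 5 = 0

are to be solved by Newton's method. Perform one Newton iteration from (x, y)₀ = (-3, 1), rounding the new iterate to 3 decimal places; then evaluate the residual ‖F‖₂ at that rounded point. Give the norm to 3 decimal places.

At (-3, 1): F = (17.000, 5.02002).
Jacobian J = [[4·x·y + 2·y^2, 2·x^2 + 4·x·y + 4], [2·x·y + 4·x + 4·y - 2·sin(x) + 1, x^2 + 4·x]].
At the point, J = [[-10.000, 10.000], [-12.71776, -3.000]] (det J = 157.17760).
Solving J·Δ = −F gives Δ = (0.644, -1.056).
Then the next iterate is (x, y)₁ = (-2.356, -0.056).
Re-evaluating at (-2.356, -0.056): F = (0.13954, 2.54844), so ‖F‖₂ = 2.552.

2.552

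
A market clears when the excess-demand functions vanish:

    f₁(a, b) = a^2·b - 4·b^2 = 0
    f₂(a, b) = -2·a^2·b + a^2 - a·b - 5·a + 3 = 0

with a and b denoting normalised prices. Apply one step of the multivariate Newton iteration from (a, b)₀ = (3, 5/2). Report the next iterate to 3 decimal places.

(2.156, 1.122)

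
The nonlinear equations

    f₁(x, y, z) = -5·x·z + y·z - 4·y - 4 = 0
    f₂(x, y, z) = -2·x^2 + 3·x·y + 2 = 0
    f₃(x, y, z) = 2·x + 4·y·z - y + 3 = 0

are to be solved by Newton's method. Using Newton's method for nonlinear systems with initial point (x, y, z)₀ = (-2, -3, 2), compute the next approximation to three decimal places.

(-0.548, -1.242, 1.434)

At (-2, -3, 2): F = (22.000, 12.000, -22.000).
Jacobian J = [[-5·z, z - 4, -5·x + y], [-4·x + 3·y, 3·x, 0], [2, 4·z - 1, 4·y]].
At the point, J = [[-10.000, -2.000, 7.000], [-1.000, -6.000, 0.000], [2.000, 7.000, -12.000]] (det J = -661.000).
Solving J·Δ = −F gives Δ = (1.452, 1.758, -0.566).
Then the next iterate is (x, y, z)₁ = (-0.548, -1.242, 1.434).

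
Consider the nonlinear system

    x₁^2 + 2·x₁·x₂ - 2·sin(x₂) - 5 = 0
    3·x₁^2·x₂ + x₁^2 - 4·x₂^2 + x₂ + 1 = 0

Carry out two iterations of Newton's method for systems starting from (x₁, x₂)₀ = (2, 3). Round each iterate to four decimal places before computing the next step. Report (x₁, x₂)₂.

At (2, 3): F = (10.717760, 8.0000).
Jacobian J = [[2·x₁ + 2·x₂, 2·x₁ - 2·cos(x₂)], [6·x₁·x₂ + 2·x₁, 3·x₁^2 - 8·x₂ + 1]].
At the point, J = [[10.0000, 5.979985], [40.0000, -11.0000]] (det J = -349.199400).
Solving J·Δ = −F gives Δ = (-0.4746, -0.9986).
Then the next iterate is (x₁, x₂)₁ = (1.5254, 2.0014).
Round to (1.5254, 2.0014) and repeat: F = (1.615288, 3.276681), J = [[7.0536, 3.885639], [21.368413, -8.030665]].
Δ = (-0.1840, -0.0816), so (x₁, x₂)₂ = (1.3414, 1.9198).

(1.3414, 1.9198)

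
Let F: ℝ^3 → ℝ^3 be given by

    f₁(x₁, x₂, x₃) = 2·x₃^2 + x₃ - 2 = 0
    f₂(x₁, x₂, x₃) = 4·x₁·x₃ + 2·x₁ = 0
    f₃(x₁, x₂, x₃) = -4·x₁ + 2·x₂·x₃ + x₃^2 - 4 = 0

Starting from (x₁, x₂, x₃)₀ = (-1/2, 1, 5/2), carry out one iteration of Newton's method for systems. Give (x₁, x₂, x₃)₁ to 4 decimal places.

(-0.1970, 1.0470, 1.3182)

At (-1/2, 1, 5/2): F = (13.0000, -6.0000, 9.2500).
Jacobian J = [[0, 0, 4·x₃ + 1], [4·x₃ + 2, 0, 4·x₁], [-4, 2·x₃, 2·x₂ + 2·x₃]].
At the point, J = [[0.0000, 0.0000, 11.0000], [12.0000, 0.0000, -2.0000], [-4.0000, 5.0000, 7.0000]] (det J = 660.0000).
Solving J·Δ = −F gives Δ = (0.3030, 0.0470, -1.1818).
Then the next iterate is (x₁, x₂, x₃)₁ = (-0.1970, 1.0470, 1.3182).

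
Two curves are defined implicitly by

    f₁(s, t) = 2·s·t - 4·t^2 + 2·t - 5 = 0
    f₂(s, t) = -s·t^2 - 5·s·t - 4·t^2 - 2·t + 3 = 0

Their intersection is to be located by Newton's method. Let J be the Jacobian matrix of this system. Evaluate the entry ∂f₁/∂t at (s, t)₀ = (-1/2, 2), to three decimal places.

∂f₁/∂t = 2·s - 8·t + 2.
At (-1/2, 2) this is -15.000.

-15.000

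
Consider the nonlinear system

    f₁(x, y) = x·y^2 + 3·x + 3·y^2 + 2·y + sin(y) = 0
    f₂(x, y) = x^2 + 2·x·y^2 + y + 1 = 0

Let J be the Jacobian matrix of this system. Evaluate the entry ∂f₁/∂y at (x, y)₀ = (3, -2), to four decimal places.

∂f₁/∂y = 2·x·y + 6·y + cos(y) + 2.
At (3, -2) this is -22.4161.

-22.4161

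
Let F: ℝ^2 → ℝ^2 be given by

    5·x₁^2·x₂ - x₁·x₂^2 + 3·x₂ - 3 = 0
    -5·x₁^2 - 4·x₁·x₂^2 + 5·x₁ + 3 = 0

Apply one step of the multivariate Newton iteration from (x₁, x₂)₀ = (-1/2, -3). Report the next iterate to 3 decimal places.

At (-1/2, -3): F = (-11.250, 17.250).
Jacobian J = [[10·x₁·x₂ - x₂^2, 5·x₁^2 - 2·x₁·x₂ + 3], [-10·x₁ - 4·x₂^2 + 5, -8·x₁·x₂]].
At the point, J = [[6.000, 1.250], [-26.000, -12.000]] (det J = -39.500).
Solving J·Δ = −F gives Δ = (2.872, -4.785).
Then the next iterate is (x₁, x₂)₁ = (2.372, -7.785).

(2.372, -7.785)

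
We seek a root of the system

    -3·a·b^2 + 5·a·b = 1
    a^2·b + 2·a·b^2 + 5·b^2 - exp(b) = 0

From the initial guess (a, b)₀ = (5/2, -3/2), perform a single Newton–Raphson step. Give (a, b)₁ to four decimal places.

(1.5452, -0.8423)

At (5/2, -3/2): F = (-36.6250, 12.901870).
Jacobian J = [[-3·b^2 + 5·b, -6·a·b + 5·a], [2·a·b + 2·b^2, a^2 + 4·a·b + 10·b - exp(b)]].
At the point, J = [[-14.2500, 35.0000], [-3.0000, -23.973130]] (det J = 446.617105).
Solving J·Δ = −F gives Δ = (-0.9548, 0.6577).
Then the next iterate is (a, b)₁ = (1.5452, -0.8423).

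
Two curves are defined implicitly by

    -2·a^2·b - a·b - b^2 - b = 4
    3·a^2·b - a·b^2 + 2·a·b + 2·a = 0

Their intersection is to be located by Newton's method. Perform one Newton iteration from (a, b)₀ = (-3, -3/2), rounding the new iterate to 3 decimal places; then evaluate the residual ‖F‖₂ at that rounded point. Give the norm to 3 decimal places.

At (-3, -3/2): F = (17.750, -30.750).
Jacobian J = [[-4·a·b - b, -2·a^2 - a - 2·b - 1], [6·a·b - b^2 + 2·b + 2, 3·a^2 - 2·a·b + 2·a]].
At the point, J = [[-16.500, -13.000], [23.750, 12.000]] (det J = 110.750).
Solving J·Δ = −F gives Δ = (1.686, -0.775).
Then the next iterate is (a, b)₁ = (-1.314, -2.275).
Re-evaluating at (-1.314, -2.275): F = (-2.03396, -1.63255), so ‖F‖₂ = 2.608.

2.608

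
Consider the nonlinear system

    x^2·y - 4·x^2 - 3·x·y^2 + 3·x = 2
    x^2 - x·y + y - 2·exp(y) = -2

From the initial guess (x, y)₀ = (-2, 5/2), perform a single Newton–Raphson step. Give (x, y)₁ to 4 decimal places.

(-1.6910, 1.8974)

At (-2, 5/2): F = (23.5000, -10.864988).
Jacobian J = [[2·x·y - 8·x - 3·y^2 + 3, x^2 - 6·x·y], [2·x - y, -x - 2·exp(y) + 1]].
At the point, J = [[-9.7500, 34.0000], [-6.5000, -21.364988]] (det J = 429.308632).
Solving J·Δ = −F gives Δ = (0.3090, -0.6026).
Then the next iterate is (x, y)₁ = (-1.6910, 1.8974).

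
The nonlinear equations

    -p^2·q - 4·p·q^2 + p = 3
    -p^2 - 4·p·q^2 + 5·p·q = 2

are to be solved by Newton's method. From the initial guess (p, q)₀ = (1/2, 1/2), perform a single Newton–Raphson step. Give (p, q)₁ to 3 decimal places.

(6.143, -2.143)

At (1/2, 1/2): F = (-3.125, -1.500).
Jacobian J = [[-2·p·q - 4·q^2 + 1, -p^2 - 8·p·q], [-2·p - 4·q^2 + 5·q, -8·p·q + 5·p]].
At the point, J = [[-0.500, -2.250], [0.500, 0.500]] (det J = 0.875).
Solving J·Δ = −F gives Δ = (5.643, -2.643).
Then the next iterate is (p, q)₁ = (6.143, -2.143).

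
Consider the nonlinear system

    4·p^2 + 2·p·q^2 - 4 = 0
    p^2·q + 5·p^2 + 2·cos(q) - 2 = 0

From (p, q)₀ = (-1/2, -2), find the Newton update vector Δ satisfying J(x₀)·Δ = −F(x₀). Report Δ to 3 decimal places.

(0.303, 1.447)

At (-1/2, -2): F = (-7.000, -2.08229).
Jacobian J = [[8·p + 2·q^2, 4·p·q], [2·p·q + 10·p, p^2 - 2·sin(q)]].
At the point, J = [[4.000, 4.000], [-3.000, 2.06859]] (det J = 20.27438).
Solving J·Δ = −F gives Δ = (0.303, 1.447).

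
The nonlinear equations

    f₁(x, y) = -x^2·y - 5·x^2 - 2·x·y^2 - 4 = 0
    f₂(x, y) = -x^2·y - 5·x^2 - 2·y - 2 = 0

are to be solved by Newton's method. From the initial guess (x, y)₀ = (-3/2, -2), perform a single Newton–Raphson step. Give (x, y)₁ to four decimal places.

(-0.9113, -1.8710)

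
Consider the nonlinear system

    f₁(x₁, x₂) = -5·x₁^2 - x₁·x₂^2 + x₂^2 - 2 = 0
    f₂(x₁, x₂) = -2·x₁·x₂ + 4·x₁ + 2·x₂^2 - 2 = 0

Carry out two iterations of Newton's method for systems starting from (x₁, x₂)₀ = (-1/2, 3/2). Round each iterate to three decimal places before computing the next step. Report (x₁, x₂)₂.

At (-1/2, 3/2): F = (0.125, 2.000).
Jacobian J = [[-10·x₁ - x₂^2, -2·x₁·x₂ + 2·x₂], [-2·x₂ + 4, -2·x₁ + 4·x₂]].
At the point, J = [[2.750, 4.500], [1.000, 7.000]] (det J = 14.750).
Solving J·Δ = −F gives Δ = (0.551, -0.364).
Then the next iterate is (x₁, x₂)₁ = (0.051, 1.136).
Round to (0.051, 1.136) and repeat: F = (-0.78832, 0.66912), J = [[-1.80050, 2.15613], [1.728, 4.442]].
Δ = (-0.422, 0.013), so (x₁, x₂)₂ = (-0.371, 1.149).

(-0.371, 1.149)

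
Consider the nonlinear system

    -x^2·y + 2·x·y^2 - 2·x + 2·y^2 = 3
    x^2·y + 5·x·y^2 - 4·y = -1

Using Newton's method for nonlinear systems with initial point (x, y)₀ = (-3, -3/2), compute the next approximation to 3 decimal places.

(-1.715, -1.215)

At (-3, -3/2): F = (7.500, -40.250).
Jacobian J = [[-2·x·y + 2·y^2 - 2, -x^2 + 4·x·y + 4·y], [2·x·y + 5·y^2, x^2 + 10·x·y - 4]].
At the point, J = [[-6.500, 3.000], [20.250, 50.000]] (det J = -385.750).
Solving J·Δ = −F gives Δ = (1.285, 0.285).
Then the next iterate is (x, y)₁ = (-1.715, -1.215).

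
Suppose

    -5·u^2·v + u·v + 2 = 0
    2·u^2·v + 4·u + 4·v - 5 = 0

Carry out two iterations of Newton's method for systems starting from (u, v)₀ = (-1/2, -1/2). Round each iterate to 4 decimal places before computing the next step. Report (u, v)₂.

At (-1/2, -1/2): F = (2.8750, -9.2500).
Jacobian J = [[-10·u·v + v, -5·u^2 + u], [4·u·v + 4, 2·u^2 + 4]].
At the point, J = [[-3.0000, -1.7500], [5.0000, 4.5000]] (det J = -4.7500).
Solving J·Δ = −F gives Δ = (-0.6842, 2.8158).
Then the next iterate is (u, v)₁ = (-1.1842, 2.3158).
Round to (-1.1842, 2.3158) and repeat: F = (-16.979945, 6.021430), J = [[29.739504, -8.195848], [-6.969481, 6.804659]].
Δ = (0.4557, -0.4181), so (u, v)₂ = (-0.7285, 1.8977).

(-0.7285, 1.8977)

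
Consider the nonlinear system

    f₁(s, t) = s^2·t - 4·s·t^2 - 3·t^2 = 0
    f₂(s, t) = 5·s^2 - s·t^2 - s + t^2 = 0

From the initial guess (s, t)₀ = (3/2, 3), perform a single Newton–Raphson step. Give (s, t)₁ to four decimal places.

At (3/2, 3): F = (-74.2500, 5.2500).
Jacobian J = [[2·s·t - 4·t^2, s^2 - 8·s·t - 6·t], [10·s - t^2 - 1, -2·s·t + 2·t]].
At the point, J = [[-27.0000, -51.7500], [5.0000, -3.0000]] (det J = 339.7500).
Solving J·Δ = −F gives Δ = (-1.4553, -0.6755).
Then the next iterate is (s, t)₁ = (0.0447, 2.3245).

(0.0447, 2.3245)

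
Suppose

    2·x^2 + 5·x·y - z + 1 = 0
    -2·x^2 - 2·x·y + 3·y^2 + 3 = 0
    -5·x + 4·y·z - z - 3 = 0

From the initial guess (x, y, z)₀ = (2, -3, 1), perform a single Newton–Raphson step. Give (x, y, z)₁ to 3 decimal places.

At (2, -3, 1): F = (-22.000, 34.000, -26.000).
Jacobian J = [[4·x + 5·y, 5·x, -1], [-4·x - 2·y, -2·x + 6·y, 0], [-5, 4·z, 4·y - 1]].
At the point, J = [[-7.000, 10.000, -1.000], [-2.000, -22.000, 0.000], [-5.000, 4.000, -13.000]] (det J = -2144.000).
Solving J·Δ = −F gives Δ = (-0.670, 1.606, -1.248).
Then the next iterate is (x, y, z)₁ = (1.330, -1.394, -0.248).

(1.330, -1.394, -0.248)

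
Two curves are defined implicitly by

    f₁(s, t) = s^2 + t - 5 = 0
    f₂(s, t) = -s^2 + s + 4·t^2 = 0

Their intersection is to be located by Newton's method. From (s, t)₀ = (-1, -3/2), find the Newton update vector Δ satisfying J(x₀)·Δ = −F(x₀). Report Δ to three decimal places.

At (-1, -3/2): F = (-5.500, 7.000).
Jacobian J = [[2·s, 1], [-2·s + 1, 8·t]].
At the point, J = [[-2.000, 1.000], [3.000, -12.000]] (det J = 21.000).
Solving J·Δ = −F gives Δ = (-2.810, -0.119).

(-2.810, -0.119)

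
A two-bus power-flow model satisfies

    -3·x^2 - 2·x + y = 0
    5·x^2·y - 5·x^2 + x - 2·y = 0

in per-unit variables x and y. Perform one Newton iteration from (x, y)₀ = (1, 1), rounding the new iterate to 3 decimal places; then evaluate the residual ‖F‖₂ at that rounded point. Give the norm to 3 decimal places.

At (1, 1): F = (-4.000, -1.000).
Jacobian J = [[-6·x - 2, 1], [10·x·y - 10·x + 1, 5·x^2 - 2]].
At the point, J = [[-8.000, 1.000], [1.000, 3.000]] (det J = -25.000).
Solving J·Δ = −F gives Δ = (-0.440, 0.480).
Then the next iterate is (x, y)₁ = (0.560, 1.480).
Re-evaluating at (0.560, 1.480): F = (-0.58080, -1.64736), so ‖F‖₂ = 1.747.

1.747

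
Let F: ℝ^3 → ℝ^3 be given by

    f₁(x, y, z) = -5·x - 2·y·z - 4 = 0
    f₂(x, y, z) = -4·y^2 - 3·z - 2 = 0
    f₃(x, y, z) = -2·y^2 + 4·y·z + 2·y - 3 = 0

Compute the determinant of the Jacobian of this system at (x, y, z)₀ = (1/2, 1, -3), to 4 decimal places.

370.0000

J = [[-5, -2·z, -2·y], [0, -8·y, -3], [0, -4·y + 4·z + 2, 4·y]].
At the point, J = [[-5.0000, 6.0000, -2.0000], [0.0000, -8.0000, -3.0000], [0.0000, -14.0000, 4.0000]].
det J = 370.0000.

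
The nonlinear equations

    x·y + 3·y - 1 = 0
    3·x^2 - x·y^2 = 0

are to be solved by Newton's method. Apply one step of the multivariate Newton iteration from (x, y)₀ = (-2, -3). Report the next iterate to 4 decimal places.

At (-2, -3): F = (-4.0000, 30.0000).
Jacobian J = [[y, x + 3], [6·x - y^2, -2·x·y]].
At the point, J = [[-3.0000, 1.0000], [-21.0000, -12.0000]] (det J = 57.0000).
Solving J·Δ = −F gives Δ = (-0.3158, 3.0526).
Then the next iterate is (x, y)₁ = (-2.3158, 0.0526).

(-2.3158, 0.0526)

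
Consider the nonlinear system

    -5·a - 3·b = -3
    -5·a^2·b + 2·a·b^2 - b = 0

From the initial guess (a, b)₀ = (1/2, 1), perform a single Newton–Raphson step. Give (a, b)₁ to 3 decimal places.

At (1/2, 1): F = (-2.500, -1.250).
Jacobian J = [[-5, -3], [-10·a·b + 2·b^2, -5·a^2 + 4·a·b - 1]].
At the point, J = [[-5.000, -3.000], [-3.000, -0.250]] (det J = -7.750).
Solving J·Δ = −F gives Δ = (-0.403, -0.161).
Then the next iterate is (a, b)₁ = (0.097, 0.839).

(0.097, 0.839)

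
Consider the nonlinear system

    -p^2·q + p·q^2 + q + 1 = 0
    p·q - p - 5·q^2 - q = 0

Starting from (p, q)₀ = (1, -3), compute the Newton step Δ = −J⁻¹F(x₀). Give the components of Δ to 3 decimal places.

(-0.056, 1.526)

At (1, -3): F = (10.000, -46.000).
Jacobian J = [[-2·p·q + q^2, -p^2 + 2·p·q + 1], [q - 1, p - 10·q - 1]].
At the point, J = [[15.000, -6.000], [-4.000, 30.000]] (det J = 426.000).
Solving J·Δ = −F gives Δ = (-0.056, 1.526).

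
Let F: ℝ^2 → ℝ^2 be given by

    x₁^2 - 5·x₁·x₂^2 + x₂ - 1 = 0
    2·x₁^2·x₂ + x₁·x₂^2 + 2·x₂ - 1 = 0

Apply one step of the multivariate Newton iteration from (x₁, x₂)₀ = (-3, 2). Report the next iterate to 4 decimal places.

At (-3, 2): F = (70.0000, 27.0000).
Jacobian J = [[2·x₁ - 5·x₂^2, -10·x₁·x₂ + 1], [4·x₁·x₂ + x₂^2, 2·x₁^2 + 2·x₁·x₂ + 2]].
At the point, J = [[-26.0000, 61.0000], [-20.0000, 8.0000]] (det J = 1012.0000).
Solving J·Δ = −F gives Δ = (1.0741, -0.6897).
Then the next iterate is (x₁, x₂)₁ = (-1.9259, 1.3103).

(-1.9259, 1.3103)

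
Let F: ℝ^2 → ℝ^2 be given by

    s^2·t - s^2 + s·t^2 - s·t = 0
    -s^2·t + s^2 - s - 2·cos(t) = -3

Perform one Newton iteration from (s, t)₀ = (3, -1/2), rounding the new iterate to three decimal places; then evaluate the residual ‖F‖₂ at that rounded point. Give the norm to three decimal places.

At (3, -1/2): F = (-11.250, 11.74483).
Jacobian J = [[2·s·t - 2·s + t^2 - t, s^2 + 2·s·t - s], [-2·s·t + 2·s - 1, -s^2 + 2·sin(t)]].
At the point, J = [[-8.250, 3.000], [8.000, -9.95885]] (det J = 58.16052).
Solving J·Δ = −F gives Δ = (-1.321, 0.119).
Then the next iterate is (s, t)₁ = (1.679, -0.381).
Re-evaluating at (1.679, -0.381): F = (-3.00967, 3.35751), so ‖F‖₂ = 4.509.

4.509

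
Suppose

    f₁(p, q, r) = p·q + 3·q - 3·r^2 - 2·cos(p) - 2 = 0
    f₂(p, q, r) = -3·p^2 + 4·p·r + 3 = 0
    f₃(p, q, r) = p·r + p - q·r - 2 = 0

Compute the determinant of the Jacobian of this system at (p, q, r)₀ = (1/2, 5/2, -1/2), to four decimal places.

J = [[q + 2·sin(p), p + 3, -6·r], [-6·p + 4·r, 0, 4·p], [r + 1, -r, p - q]].
At the point, J = [[3.458851, 3.5000, 3.0000], [-5.0000, 0.0000, 2.0000], [0.5000, 0.5000, -2.0000]].
det J = -42.4589.

-42.4589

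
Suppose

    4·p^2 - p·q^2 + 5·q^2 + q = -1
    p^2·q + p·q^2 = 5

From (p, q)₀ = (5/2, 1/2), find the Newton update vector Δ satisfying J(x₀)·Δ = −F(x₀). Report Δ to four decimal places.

At (5/2, 1/2): F = (27.1250, -1.2500).
Jacobian J = [[8·p - q^2, -2·p·q + 10·q + 1], [2·p·q + q^2, p^2 + 2·p·q]].
At the point, J = [[19.7500, 3.5000], [2.7500, 8.7500]] (det J = 163.1875).
Solving J·Δ = −F gives Δ = (-1.4812, 0.6084).

(-1.4812, 0.6084)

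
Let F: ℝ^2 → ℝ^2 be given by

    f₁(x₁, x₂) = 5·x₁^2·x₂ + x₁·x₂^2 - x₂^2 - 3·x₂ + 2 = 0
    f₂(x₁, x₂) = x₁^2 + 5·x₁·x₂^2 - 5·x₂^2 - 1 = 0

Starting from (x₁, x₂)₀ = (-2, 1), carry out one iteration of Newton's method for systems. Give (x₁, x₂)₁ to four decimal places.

(-1.3775, 0.6208)

At (-2, 1): F = (16.0000, -12.0000).
Jacobian J = [[10·x₁·x₂ + x₂^2, 5·x₁^2 + 2·x₁·x₂ - 2·x₂ - 3], [2·x₁ + 5·x₂^2, 10·x₁·x₂ - 10·x₂]].
At the point, J = [[-19.0000, 11.0000], [1.0000, -30.0000]] (det J = 559.0000).
Solving J·Δ = −F gives Δ = (0.6225, -0.3792).
Then the next iterate is (x₁, x₂)₁ = (-1.3775, 0.6208).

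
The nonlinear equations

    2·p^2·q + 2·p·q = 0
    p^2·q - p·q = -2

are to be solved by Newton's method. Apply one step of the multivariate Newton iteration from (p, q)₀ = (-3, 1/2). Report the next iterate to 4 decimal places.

(-4.3333, -0.5556)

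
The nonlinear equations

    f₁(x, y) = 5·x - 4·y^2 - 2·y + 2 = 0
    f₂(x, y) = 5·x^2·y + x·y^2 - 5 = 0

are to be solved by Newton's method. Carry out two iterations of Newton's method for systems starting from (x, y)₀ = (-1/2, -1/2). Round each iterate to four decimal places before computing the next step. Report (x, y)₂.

At (-1/2, -1/2): F = (-0.5000, -5.7500).
Jacobian J = [[5, -8·y - 2], [10·x·y + y^2, 5·x^2 + 2·x·y]].
At the point, J = [[5.0000, 2.0000], [2.7500, 1.7500]] (det J = 3.2500).
Solving J·Δ = −F gives Δ = (-3.2692, 8.4231).
Then the next iterate is (x, y)₁ = (-3.7692, 7.9231).
Round to (-3.7692, 7.9231) and repeat: F = (-283.794254, 321.198739), J = [[5.0000, -65.3848], [-235.861972, 11.306846]].
Δ = (1.1580, -4.2518), so (x, y)₂ = (-2.6112, 3.6713).

(-2.6112, 3.6713)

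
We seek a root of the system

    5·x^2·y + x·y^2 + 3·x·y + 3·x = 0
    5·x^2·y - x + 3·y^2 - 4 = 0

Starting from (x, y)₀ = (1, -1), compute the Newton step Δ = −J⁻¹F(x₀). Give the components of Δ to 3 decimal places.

(-0.613, -0.253)

At (1, -1): F = (-4.000, -7.000).
Jacobian J = [[10·x·y + y^2 + 3·y + 3, 5·x^2 + 2·x·y + 3·x], [10·x·y - 1, 5·x^2 + 6·y]].
At the point, J = [[-9.000, 6.000], [-11.000, -1.000]] (det J = 75.000).
Solving J·Δ = −F gives Δ = (-0.613, -0.253).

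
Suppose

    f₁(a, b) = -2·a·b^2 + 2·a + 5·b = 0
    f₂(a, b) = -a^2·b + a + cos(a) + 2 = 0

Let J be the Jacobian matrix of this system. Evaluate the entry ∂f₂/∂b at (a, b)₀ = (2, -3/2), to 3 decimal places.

-4.000

∂f₂/∂b = -a^2.
At (2, -3/2) this is -4.000.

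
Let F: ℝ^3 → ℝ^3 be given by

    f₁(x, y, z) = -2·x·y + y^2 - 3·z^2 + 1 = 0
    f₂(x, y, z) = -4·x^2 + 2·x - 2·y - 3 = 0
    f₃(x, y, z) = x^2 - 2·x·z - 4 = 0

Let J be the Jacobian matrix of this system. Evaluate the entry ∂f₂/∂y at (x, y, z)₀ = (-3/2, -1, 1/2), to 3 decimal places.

∂f₂/∂y = -2.
At (-3/2, -1, 1/2) this is -2.000.

-2.000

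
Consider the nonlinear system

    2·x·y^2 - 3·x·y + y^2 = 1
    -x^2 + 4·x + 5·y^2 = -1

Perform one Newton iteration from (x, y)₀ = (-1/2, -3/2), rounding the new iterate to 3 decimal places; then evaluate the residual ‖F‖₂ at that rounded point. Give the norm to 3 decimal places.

3.027

At (-1/2, -3/2): F = (-3.250, 10.000).
Jacobian J = [[2·y^2 - 3·y, 4·x·y - 3·x + 2·y], [-2·x + 4, 10·y]].
At the point, J = [[9.000, 1.500], [5.000, -15.000]] (det J = -142.500).
Solving J·Δ = −F gives Δ = (0.237, 0.746).
Then the next iterate is (x, y)₁ = (-0.263, -0.754).
Re-evaluating at (-0.263, -0.754): F = (-1.32543, 2.72141), so ‖F‖₂ = 3.027.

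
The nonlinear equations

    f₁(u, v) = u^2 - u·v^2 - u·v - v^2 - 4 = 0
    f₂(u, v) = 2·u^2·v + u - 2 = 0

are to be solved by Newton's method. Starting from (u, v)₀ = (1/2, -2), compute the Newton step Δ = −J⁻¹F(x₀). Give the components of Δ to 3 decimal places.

At (1/2, -2): F = (-8.750, -2.500).
Jacobian J = [[2·u - v^2 - v, -2·u·v - u - 2·v], [4·u·v + 1, 2·u^2]].
At the point, J = [[-1.000, 5.500], [-3.000, 0.500]] (det J = 16.000).
Solving J·Δ = −F gives Δ = (-0.586, 1.484).

(-0.586, 1.484)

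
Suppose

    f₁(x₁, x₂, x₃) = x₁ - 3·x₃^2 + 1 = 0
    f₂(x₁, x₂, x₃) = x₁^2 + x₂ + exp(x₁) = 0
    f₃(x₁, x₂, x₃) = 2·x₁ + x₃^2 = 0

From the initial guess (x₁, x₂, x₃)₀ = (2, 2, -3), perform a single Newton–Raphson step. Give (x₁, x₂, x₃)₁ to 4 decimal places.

(-0.1429, 13.0161, -1.5476)

At (2, 2, -3): F = (-24.0000, 13.389056, 13.0000).
Jacobian J = [[1, 0, -6·x₃], [2·x₁ + exp(x₁), 1, 0], [2, 0, 2·x₃]].
At the point, J = [[1.0000, 0.0000, 18.0000], [11.389056, 1.0000, 0.0000], [2.0000, 0.0000, -6.0000]] (det J = -42.0000).
Solving J·Δ = −F gives Δ = (-2.1429, 11.0161, 1.4524).
Then the next iterate is (x₁, x₂, x₃)₁ = (-0.1429, 13.0161, -1.5476).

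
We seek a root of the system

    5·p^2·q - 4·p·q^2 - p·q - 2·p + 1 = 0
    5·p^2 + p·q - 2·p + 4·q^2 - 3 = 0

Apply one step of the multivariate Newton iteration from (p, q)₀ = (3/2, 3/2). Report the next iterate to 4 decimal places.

(1.0118, 0.8022)

At (3/2, 3/2): F = (-0.8750, 16.5000).
Jacobian J = [[10·p·q - 4·q^2 - q - 2, 5·p^2 - 8·p·q - p], [10·p + q - 2, p + 8·q]].
At the point, J = [[10.0000, -8.2500], [14.5000, 13.5000]] (det J = 254.6250).
Solving J·Δ = −F gives Δ = (-0.4882, -0.6978).
Then the next iterate is (p, q)₁ = (1.0118, 0.8022).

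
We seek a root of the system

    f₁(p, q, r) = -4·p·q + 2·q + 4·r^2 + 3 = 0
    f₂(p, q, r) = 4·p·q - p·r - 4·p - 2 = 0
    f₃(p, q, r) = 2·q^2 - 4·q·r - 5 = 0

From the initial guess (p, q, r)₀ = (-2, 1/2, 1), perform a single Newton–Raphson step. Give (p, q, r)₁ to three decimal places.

(-7.577, 1.923, -3.673)

At (-2, 1/2, 1): F = (12.000, 4.000, -6.500).
Jacobian J = [[-4·q, -4·p + 2, 8·r], [4·q - r - 4, 4·p, -p], [0, 4·q - 4·r, -4·q]].
At the point, J = [[-2.000, 10.000, 8.000], [-3.000, -8.000, 2.000], [0.000, -2.000, -2.000]] (det J = -52.000).
Solving J·Δ = −F gives Δ = (-5.577, 1.423, -4.673).
Then the next iterate is (p, q, r)₁ = (-7.577, 1.923, -3.673).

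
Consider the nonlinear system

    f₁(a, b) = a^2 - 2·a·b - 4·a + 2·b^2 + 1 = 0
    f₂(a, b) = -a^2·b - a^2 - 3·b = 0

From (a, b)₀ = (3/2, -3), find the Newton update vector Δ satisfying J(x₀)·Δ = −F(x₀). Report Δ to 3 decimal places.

(-1.179, 1.224)

At (3/2, -3): F = (24.250, 13.500).
Jacobian J = [[2·a - 2·b - 4, -2·a + 4·b], [-2·a·b - 2·a, -a^2 - 3]].
At the point, J = [[5.000, -15.000], [6.000, -5.250]] (det J = 63.750).
Solving J·Δ = −F gives Δ = (-1.179, 1.224).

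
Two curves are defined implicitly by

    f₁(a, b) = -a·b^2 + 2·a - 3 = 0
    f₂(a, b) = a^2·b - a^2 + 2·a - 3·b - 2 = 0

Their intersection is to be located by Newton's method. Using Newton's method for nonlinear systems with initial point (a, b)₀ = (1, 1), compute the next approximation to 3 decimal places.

(2.000, 0.500)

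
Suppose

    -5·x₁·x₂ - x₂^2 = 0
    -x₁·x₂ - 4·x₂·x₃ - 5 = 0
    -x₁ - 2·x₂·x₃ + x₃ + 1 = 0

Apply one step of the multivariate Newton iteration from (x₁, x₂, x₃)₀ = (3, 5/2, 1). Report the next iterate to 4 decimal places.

At (3, 5/2, 1): F = (-43.7500, -22.5000, -6.0000).
Jacobian J = [[-5·x₂, -5·x₁ - 2·x₂, 0], [-x₂, -x₁ - 4·x₃, -4·x₂], [-1, -2·x₃, -2·x₂ + 1]].
At the point, J = [[-12.5000, -20.0000, 0.0000], [-2.5000, -7.0000, -10.0000], [-1.0000, -2.0000, -4.0000]] (det J = -100.0000).
Solving J·Δ = −F gives Δ = (2.5000, -3.7500, -0.2500).
Then the next iterate is (x₁, x₂, x₃)₁ = (5.5000, -1.2500, 0.7500).

(5.5000, -1.2500, 0.7500)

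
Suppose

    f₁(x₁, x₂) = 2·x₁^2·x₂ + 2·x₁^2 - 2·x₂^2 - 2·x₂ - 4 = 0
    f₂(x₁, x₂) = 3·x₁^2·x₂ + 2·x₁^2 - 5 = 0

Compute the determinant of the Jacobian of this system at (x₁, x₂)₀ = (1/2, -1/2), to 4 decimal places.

J = [[4·x₁·x₂ + 4·x₁, 2·x₁^2 - 4·x₂ - 2], [6·x₁·x₂ + 4·x₁, 3·x₁^2]].
At the point, J = [[1.0000, 0.5000], [0.5000, 0.7500]].
det J = 0.5000.

0.5000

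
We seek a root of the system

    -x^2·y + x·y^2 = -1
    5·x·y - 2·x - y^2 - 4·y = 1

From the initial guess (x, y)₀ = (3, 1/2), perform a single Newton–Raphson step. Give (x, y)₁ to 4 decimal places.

At (3, 1/2): F = (-2.7500, -1.7500).
Jacobian J = [[-2·x·y + y^2, -x^2 + 2·x·y], [5·y - 2, 5·x - 2·y - 4]].
At the point, J = [[-2.7500, -6.0000], [0.5000, 10.0000]] (det J = -24.5000).
Solving J·Δ = −F gives Δ = (-1.5510, 0.2526).
Then the next iterate is (x, y)₁ = (1.4490, 0.7526).

(1.4490, 0.7526)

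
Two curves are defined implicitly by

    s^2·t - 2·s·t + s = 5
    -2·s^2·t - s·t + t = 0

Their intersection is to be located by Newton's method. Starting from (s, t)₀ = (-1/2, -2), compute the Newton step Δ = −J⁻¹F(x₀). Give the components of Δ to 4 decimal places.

At (-1/2, -2): F = (-8.0000, -2.0000).
Jacobian J = [[2·s·t - 2·t + 1, s^2 - 2·s], [-4·s·t - t, -2·s^2 - s + 1]].
At the point, J = [[7.0000, 1.2500], [-2.0000, 1.0000]] (det J = 9.5000).
Solving J·Δ = −F gives Δ = (0.5789, 3.1579).

(0.5789, 3.1579)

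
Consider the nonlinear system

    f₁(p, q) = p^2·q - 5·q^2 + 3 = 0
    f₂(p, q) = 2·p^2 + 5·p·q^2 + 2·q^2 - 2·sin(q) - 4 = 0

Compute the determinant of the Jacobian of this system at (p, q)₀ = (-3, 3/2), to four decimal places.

J = [[2·p·q, p^2 - 10·q], [4·p + 5·q^2, 10·p·q + 4·q - 2·cos(q)]].
At the point, J = [[-9.0000, -6.0000], [-0.7500, -39.141474]].
det J = 347.7733.

347.7733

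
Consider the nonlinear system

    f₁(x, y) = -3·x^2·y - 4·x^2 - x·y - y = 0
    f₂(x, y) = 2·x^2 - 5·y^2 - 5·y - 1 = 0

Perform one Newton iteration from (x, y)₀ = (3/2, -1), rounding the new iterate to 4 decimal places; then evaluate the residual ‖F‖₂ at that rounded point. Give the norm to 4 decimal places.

At (3/2, -1): F = (0.2500, 3.5000).
Jacobian J = [[-6·x·y - 8·x - y, -3·x^2 - x - 1], [4·x, -10·y - 5]].
At the point, J = [[-2.0000, -9.2500], [6.0000, 5.0000]] (det J = 45.5000).
Solving J·Δ = −F gives Δ = (-0.7390, 0.1868).
Then the next iterate is (x, y)₁ = (0.7610, -0.8132).
Re-evaluating at (0.7610, -0.8132): F = (0.528385, 0.917771), so ‖F‖₂ = 1.0590.

1.0590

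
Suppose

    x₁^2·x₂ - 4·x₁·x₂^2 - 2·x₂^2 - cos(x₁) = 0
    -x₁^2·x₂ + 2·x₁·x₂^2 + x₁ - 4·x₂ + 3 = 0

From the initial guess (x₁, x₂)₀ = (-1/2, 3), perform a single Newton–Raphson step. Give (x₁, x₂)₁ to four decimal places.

(-0.5153, 1.0890)

At (-1/2, 3): F = (-0.127583, -19.2500).
Jacobian J = [[2·x₁·x₂ - 4·x₂^2 + sin(x₁), x₁^2 - 8·x₁·x₂ - 4·x₂], [-2·x₁·x₂ + 2·x₂^2 + 1, -x₁^2 + 4·x₁·x₂ - 4]].
At the point, J = [[-39.479426, 0.2500], [22.0000, -10.2500]] (det J = 399.164112).
Solving J·Δ = −F gives Δ = (-0.0153, -1.9110).
Then the next iterate is (x₁, x₂)₁ = (-0.5153, 1.0890).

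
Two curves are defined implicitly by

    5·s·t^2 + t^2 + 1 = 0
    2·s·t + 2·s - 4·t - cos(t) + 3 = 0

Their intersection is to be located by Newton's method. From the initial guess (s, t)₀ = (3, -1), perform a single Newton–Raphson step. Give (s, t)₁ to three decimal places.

At (3, -1): F = (17.000, 6.45970).
Jacobian J = [[5·t^2, 10·s·t + 2·t], [2·t + 2, 2·s + sin(t) - 4]].
At the point, J = [[5.000, -32.000], [0.000, 1.15853]] (det J = 5.79265).
Solving J·Δ = −F gives Δ = (-39.085, -5.576).
Then the next iterate is (s, t)₁ = (-36.085, -6.576).

(-36.085, -6.576)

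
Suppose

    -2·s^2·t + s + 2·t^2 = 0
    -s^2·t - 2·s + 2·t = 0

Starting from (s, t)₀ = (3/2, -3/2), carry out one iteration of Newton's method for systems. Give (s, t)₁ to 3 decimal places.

(2.795, 0.947)

At (3/2, -3/2): F = (12.750, -2.625).
Jacobian J = [[-4·s·t + 1, -2·s^2 + 4·t], [-2·s·t - 2, -s^2 + 2]].
At the point, J = [[10.000, -10.500], [2.500, -0.250]] (det J = 23.750).
Solving J·Δ = −F gives Δ = (1.295, 2.447).
Then the next iterate is (s, t)₁ = (2.795, 0.947).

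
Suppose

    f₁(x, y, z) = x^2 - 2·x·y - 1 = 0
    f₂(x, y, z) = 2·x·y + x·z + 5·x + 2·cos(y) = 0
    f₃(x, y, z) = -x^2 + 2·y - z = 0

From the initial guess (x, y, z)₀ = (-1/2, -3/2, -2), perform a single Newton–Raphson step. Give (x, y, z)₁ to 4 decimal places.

(1.0413, -2.3326, -3.3739)

At (-1/2, -3/2, -2): F = (-2.2500, 0.141474, -1.2500).
Jacobian J = [[2·x - 2·y, -2·x, 0], [2·y + z + 5, 2·x - 2·sin(y), x], [-2·x, 2, -1]].
At the point, J = [[2.0000, 1.0000, 0.0000], [0.0000, 0.994990, -0.5000], [1.0000, 2.0000, -1.0000]] (det J = -0.489980).
Solving J·Δ = −F gives Δ = (1.5413, -0.8326, -1.3739).
Then the next iterate is (x, y, z)₁ = (1.0413, -2.3326, -3.3739).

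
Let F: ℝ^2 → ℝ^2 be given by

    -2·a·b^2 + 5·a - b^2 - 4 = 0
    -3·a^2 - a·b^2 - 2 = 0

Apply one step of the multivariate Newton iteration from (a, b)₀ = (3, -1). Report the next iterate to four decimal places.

At (3, -1): F = (4.0000, -32.0000).
Jacobian J = [[-2·b^2 + 5, -4·a·b - 2·b], [-6·a - b^2, -2·a·b]].
At the point, J = [[3.0000, 14.0000], [-19.0000, 6.0000]] (det J = 284.0000).
Solving J·Δ = −F gives Δ = (-1.6620, 0.0704).
Then the next iterate is (a, b)₁ = (1.3380, -0.9296).

(1.3380, -0.9296)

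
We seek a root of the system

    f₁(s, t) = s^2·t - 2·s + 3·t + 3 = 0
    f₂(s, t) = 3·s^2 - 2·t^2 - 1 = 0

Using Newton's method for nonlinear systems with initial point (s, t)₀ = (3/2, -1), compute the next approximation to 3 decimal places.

(0.895, -0.576)

At (3/2, -1): F = (-5.250, 3.750).
Jacobian J = [[2·s·t - 2, s^2 + 3], [6·s, -4·t]].
At the point, J = [[-5.000, 5.250], [9.000, 4.000]] (det J = -67.250).
Solving J·Δ = −F gives Δ = (-0.605, 0.424).
Then the next iterate is (s, t)₁ = (0.895, -0.576).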